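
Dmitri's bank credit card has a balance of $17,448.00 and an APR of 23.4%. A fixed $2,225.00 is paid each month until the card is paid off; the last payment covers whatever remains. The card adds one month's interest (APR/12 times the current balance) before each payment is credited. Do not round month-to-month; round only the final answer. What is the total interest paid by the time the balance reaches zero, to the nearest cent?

$1,677.02

Monthly rate r = 23.4%/12 = 1.95% = 0.0195.
Payoff takes n = ⌈−ln(1 − rB₀/P)/ln(1+r)⌉ = ⌈8.593⌉ = 9 payments; the last is $1,325.02.
Total paid = 8·$2,225.00 + $1,325.02 = $19,125.02.
Total interest = total paid − principal = $19,125.02 − $17,448.00 = $1,677.02.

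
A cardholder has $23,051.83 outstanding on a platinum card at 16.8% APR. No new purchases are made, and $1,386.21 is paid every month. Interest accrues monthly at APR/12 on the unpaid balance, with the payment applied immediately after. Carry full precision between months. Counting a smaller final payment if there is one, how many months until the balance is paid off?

Monthly rate r = 16.8%/12 = 1.4% = 0.014.
Recurrence: B ← B·(1+r) − $1,386.21.
Month 1: interest $322.73; balance after payment $21,988.35.
Month 2: interest $307.84; balance after payment $20,909.97.
Closed form: n = −ln(1 − rB₀/P)/ln(1+r) = −ln(0.76719)/ln(1.014) ≈ 19.062, so the balance reaches zero during payment 20.

20 months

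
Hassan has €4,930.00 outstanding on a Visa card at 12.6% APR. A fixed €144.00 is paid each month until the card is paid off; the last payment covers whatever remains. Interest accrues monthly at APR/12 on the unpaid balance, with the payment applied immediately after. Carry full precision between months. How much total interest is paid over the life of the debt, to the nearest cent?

€1,211.54

Monthly rate r = 12.6%/12 = 1.05% = 0.0105.
Payoff takes n = ⌈−ln(1 − rB₀/P)/ln(1+r)⌉ = ⌈42.648⌉ = 43 payments; the last is €93.54.
Total paid = 42·€144.00 + €93.54 = €6,141.54.
Total interest = total paid − principal = €6,141.54 − €4,930.00 = €1,211.54.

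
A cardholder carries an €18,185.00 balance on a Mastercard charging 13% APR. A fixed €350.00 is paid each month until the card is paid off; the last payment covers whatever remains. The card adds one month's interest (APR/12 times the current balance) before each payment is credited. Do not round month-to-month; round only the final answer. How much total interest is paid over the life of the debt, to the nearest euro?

Monthly rate r = 13%/12 = 1.08333% = 0.0108333.
Payoff takes n = ⌈−ln(1 − rB₀/P)/ln(1+r)⌉ = ⌈76.800⌉ = 77 payments; the last is €280.20.
Total paid = 76·€350.00 + €280.20 = €26,880.20.
Total interest = total paid − principal = €26,880.20 − €18,185.00 = €8,695.20.

€8,695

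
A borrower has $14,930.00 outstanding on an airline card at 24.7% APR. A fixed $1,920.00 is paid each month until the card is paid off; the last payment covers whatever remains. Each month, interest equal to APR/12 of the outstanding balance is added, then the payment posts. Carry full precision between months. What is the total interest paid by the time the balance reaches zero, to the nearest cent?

Monthly rate r = 24.7%/12 = 2.05833% = 0.0205833.
Payoff takes n = ⌈−ln(1 − rB₀/P)/ln(1+r)⌉ = ⌈8.561⌉ = 9 payments; the last is $1,081.58.
Total paid = 8·$1,920.00 + $1,081.58 = $16,441.58.
Total interest = total paid − principal = $16,441.58 − $14,930.00 = $1,511.58.

$1,511.58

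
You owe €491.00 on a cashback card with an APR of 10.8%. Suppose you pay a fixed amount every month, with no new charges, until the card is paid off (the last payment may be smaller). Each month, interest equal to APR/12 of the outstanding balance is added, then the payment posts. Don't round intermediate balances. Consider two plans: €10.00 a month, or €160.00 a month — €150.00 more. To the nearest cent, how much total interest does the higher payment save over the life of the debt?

€150.71

Monthly rate r = 10.8%/12 = 0.9% = 0.009.
At €10.00/mo: n = ⌈−ln(1 − rB₀/P)/ln(1+r)⌉ = 66 payments (last €0.93); total interest = total paid − €491.00 = €159.93.
At €160.00/mo: 4 payments (last €20.22); total interest €9.22.
Interest saved = €159.93 − €9.22 = €150.71.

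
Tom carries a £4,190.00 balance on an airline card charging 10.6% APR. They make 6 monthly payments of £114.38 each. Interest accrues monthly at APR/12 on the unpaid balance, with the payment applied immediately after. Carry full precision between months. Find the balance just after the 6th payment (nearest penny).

Monthly rate r = 10.6%/12 = 0.883333% = 0.00883333.
Each month: B ← B·(1+r) − £114.38.
Month 1: interest £37.01; balance after payment £4,112.63.
Month 2: interest £36.33; balance after payment £4,034.58.
Month 3: interest £35.64; balance after payment £3,955.84.
Month 4: interest £34.94; balance after payment £3,876.40.
Month 5: interest £34.24; balance after payment £3,796.26.
Month 6: interest £33.53; balance after payment £3,715.42.

£3,715.42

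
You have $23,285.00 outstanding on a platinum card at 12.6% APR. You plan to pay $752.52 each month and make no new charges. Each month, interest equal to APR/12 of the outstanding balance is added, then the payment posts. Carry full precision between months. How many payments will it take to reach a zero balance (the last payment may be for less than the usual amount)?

Monthly rate r = 12.6%/12 = 1.05% = 0.0105.
Recurrence: B ← B·(1+r) − $752.52.
Month 1: interest $244.49; balance after payment $22,776.97.
Month 2: interest $239.16; balance after payment $22,263.61.
Closed form: n = −ln(1 − rB₀/P)/ln(1+r) = −ln(0.6751)/ln(1.0105) ≈ 37.614, so the balance reaches zero during payment 38.

38 months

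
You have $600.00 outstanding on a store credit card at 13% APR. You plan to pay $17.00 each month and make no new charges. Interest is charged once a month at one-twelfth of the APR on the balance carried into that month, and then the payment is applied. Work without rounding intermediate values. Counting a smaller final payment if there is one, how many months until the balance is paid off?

45 payments

Monthly rate r = 13%/12 = 1.08333% = 0.0108333.
Recurrence: B ← B·(1+r) − $17.00.
Month 1: interest $6.50; balance after payment $589.50.
Month 2: interest $6.39; balance after payment $578.89.
Closed form: n = −ln(1 − rB₀/P)/ln(1+r) = −ln(0.61765)/ln(1.01083) ≈ 44.718, so the balance reaches zero during payment 45.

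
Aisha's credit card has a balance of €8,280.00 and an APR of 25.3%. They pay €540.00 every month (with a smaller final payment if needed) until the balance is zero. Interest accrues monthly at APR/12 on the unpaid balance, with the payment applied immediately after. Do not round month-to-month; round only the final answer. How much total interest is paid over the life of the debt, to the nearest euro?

€1,828

Monthly rate r = 25.3%/12 = 2.10833% = 0.0210833.
Payoff takes n = ⌈−ln(1 − rB₀/P)/ln(1+r)⌉ = ⌈18.716⌉ = 19 payments; the last is €387.81.
Total paid = 18·€540.00 + €387.81 = €10,107.81.
Total interest = total paid − principal = €10,107.81 − €8,280.00 = €1,827.81.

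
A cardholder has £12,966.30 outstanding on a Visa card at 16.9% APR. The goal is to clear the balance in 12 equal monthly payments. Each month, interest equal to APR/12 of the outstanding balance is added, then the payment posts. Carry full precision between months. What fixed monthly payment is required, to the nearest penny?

Monthly rate r = 16.9%/12 = 1.40833% = 0.0140833.
Level-payment amortization: P = B₀·r / (1 − (1+r)^(−n)) = 12966.30·0.0140833 / (1 − 1.01408^(−12)).
Denominator 1 − (1+r)^(−12) = 0.154494846.
P = 182.609 / 0.154494846 ≈ 1181.97.

£1,181.97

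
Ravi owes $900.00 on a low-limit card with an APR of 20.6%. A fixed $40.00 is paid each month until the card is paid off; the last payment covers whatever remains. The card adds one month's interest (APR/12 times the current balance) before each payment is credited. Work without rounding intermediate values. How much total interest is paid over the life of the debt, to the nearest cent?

$247.29

Monthly rate r = 20.6%/12 = 1.71667% = 0.0171667.
Payoff takes n = ⌈−ln(1 − rB₀/P)/ln(1+r)⌉ = ⌈28.680⌉ = 29 payments; the last is $27.29.
Total paid = 28·$40.00 + $27.29 = $1,147.29.
Total interest = total paid − principal = $1,147.29 − $900.00 = $247.29.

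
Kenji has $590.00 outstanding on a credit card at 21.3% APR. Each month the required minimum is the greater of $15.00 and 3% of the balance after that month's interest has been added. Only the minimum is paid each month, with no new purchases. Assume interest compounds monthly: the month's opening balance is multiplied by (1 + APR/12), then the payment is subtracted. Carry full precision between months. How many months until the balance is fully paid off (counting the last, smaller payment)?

64 months

Monthly rate r = 21.3%/12 = 1.775% = 0.01775.
While 3% of the post-interest balance exceeds $15.00, each month B ← (B·(1+r))·(1 − 0.03), i.e. B shrinks by the factor (1+r)·0.97 = 0.98722.
This holds for months 1–15. Entering month 16 the balance is $486.46; 3% of the post-interest balance is now below $15.00, so the flat $15.00 minimum applies from here.
From month 16 a fixed $15.00 at rate r clears $486.46 in 49 more payments. Total: 15 + 49 = 64 months.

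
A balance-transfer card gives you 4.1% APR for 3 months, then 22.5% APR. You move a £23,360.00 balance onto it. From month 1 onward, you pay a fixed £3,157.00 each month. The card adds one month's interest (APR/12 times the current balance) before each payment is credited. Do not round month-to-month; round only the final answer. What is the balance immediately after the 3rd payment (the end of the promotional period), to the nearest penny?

Promo months 1–3 at r₀ = 4.1%/12 = 0.00341667; months 4+ at r₁ = 22.5%/12 = 0.01875.
After month 3: iterate B ← B·(1+r₀) − £3,157.00 for 3 months → £14,096.86.

£14,096.86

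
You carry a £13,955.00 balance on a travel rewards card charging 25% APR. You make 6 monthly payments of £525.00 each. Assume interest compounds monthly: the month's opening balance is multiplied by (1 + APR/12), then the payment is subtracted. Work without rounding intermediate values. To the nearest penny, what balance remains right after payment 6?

£12,474.10

Monthly rate r = 25%/12 = 2.08333% = 0.0208333.
Each month: B ← B·(1+r) − £525.00.
Month 1: interest £290.73; balance after payment £13,720.73.
Month 2: interest £285.85; balance after payment £13,481.58.
Month 3: interest £280.87; balance after payment £13,237.44.
Month 4: interest £275.78; balance after payment £12,988.22.
Month 5: interest £270.59; balance after payment £12,733.81.
Month 6: interest £265.29; balance after payment £12,474.10.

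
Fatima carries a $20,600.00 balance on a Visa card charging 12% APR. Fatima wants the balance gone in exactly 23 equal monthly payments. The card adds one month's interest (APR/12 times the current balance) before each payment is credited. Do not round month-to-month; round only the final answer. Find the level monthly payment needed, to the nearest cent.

$1,007.05

Monthly rate r = 12%/12 = 1% = 0.01.
Level-payment amortization: P = B₀·r / (1 − (1+r)^(−n)) = 20600.00·0.01 / (1 − 1.01^(−23)).
Denominator 1 − (1+r)^(−23) = 0.204558211.
P = 206 / 0.204558211 ≈ 1007.05.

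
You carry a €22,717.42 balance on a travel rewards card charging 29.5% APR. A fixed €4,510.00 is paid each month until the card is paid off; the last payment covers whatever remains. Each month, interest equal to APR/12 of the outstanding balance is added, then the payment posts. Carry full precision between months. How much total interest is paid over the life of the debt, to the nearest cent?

€1,845.04

Monthly rate r = 29.5%/12 = 2.45833% = 0.0245833.
Payoff takes n = ⌈−ln(1 − rB₀/P)/ln(1+r)⌉ = ⌈5.443⌉ = 6 payments; the last is €2,012.46.
Total paid = 5·€4,510.00 + €2,012.46 = €24,562.46.
Total interest = total paid − principal = €24,562.46 − €22,717.42 = €1,845.04.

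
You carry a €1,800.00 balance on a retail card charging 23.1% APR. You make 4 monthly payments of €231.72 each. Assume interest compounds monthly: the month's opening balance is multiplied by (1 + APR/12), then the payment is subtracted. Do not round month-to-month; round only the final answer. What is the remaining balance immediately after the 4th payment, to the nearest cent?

€988.66

Monthly rate r = 23.1%/12 = 1.925% = 0.01925.
Each month: B ← B·(1+r) − €231.72.
Month 1: interest €34.65; balance after payment €1,602.93.
Month 2: interest €30.86; balance after payment €1,402.07.
Month 3: interest €26.99; balance after payment €1,197.34.
Month 4: interest €23.05; balance after payment €988.66.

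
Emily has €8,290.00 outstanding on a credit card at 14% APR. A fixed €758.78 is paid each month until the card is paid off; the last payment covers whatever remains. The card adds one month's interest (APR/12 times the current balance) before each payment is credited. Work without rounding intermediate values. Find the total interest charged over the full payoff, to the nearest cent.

€630.46

Monthly rate r = 14%/12 = 1.16667% = 0.0116667.
Payoff takes n = ⌈−ln(1 − rB₀/P)/ln(1+r)⌉ = ⌈11.755⌉ = 12 payments; the last is €573.88.
Total paid = 11·€758.78 + €573.88 = €8,920.46.
Total interest = total paid − principal = €8,920.46 − €8,290.00 = €630.46.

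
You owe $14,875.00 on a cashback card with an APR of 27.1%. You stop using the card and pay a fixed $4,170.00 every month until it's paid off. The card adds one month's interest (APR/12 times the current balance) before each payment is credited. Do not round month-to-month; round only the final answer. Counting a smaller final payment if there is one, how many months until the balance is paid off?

Monthly rate r = 27.1%/12 = 2.25833% = 0.0225833.
Recurrence: B ← B·(1+r) − $4,170.00.
Month 1: interest $335.93; balance after payment $11,040.93.
Month 2: interest $249.34; balance after payment $7,120.27.
Month 3: interest $160.80; balance after payment $3,111.07.
Month 4: interest $70.26; balance after payment $0.00.

4 months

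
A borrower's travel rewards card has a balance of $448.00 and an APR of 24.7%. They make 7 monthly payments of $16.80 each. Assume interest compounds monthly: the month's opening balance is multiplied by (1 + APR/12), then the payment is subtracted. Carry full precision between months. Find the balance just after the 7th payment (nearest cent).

Monthly rate r = 24.7%/12 = 2.05833% = 0.0205833.
Each month: B ← B·(1+r) − $16.80.
Month 1: interest $9.22; balance after payment $440.42.
Month 2: interest $9.07; balance after payment $432.69.
Month 3: interest $8.91; balance after payment $424.79.
Month 4: interest $8.74; balance after payment $416.74.
Month 5: interest $8.58; balance after payment $408.51.
Month 6: interest $8.41; balance after payment $400.12.
Month 7: interest $8.24; balance after payment $391.56.

$391.56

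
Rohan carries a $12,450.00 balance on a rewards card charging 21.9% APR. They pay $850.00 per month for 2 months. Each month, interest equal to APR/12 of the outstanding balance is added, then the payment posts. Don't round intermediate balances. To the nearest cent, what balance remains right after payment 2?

$11,193.06

Monthly rate r = 21.9%/12 = 1.825% = 0.01825.
Each month: B ← B·(1+r) − $850.00.
Month 1: interest $227.21; balance after payment $11,827.21.
Month 2: interest $215.85; balance after payment $11,193.06.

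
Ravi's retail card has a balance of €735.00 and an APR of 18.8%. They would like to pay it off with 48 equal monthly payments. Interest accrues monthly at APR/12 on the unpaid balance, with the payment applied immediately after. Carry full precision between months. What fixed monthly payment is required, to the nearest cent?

€21.90

Monthly rate r = 18.8%/12 = 1.56667% = 0.0156667.
Level-payment amortization: P = B₀·r / (1 − (1+r)^(−n)) = 735.00·0.0156667 / (1 − 1.01567^(−48)).
Denominator 1 − (1+r)^(−48) = 0.525820883.
P = 11.515 / 0.525820883 ≈ 21.90.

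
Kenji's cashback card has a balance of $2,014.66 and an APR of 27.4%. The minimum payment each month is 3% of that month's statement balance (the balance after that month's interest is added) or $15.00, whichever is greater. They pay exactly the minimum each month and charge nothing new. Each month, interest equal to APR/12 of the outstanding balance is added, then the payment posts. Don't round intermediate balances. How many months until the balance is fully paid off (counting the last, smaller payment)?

Monthly rate r = 27.4%/12 = 2.28333% = 0.0228333.
While 3% of the post-interest balance exceeds $15.00, each month B ← (B·(1+r))·(1 − 0.03), i.e. B shrinks by the factor (1+r)·0.97 = 0.99215.
This holds for months 1–180. Entering month 181 the balance is $487.52; 3% of the post-interest balance is now below $15.00, so the flat $15.00 minimum applies from here.
From month 181 a fixed $15.00 at rate r clears $487.52 in 61 more payments. Total: 180 + 61 = 241 months.

241 months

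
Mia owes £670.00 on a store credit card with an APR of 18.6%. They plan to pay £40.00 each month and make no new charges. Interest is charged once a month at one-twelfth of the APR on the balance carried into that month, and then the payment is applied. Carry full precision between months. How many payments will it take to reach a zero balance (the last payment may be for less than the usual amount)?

Monthly rate r = 18.6%/12 = 1.55% = 0.0155.
Recurrence: B ← B·(1+r) − £40.00.
Month 1: interest £10.39; balance after payment £640.38.
Month 2: interest £9.93; balance after payment £610.31.
Closed form: n = −ln(1 − rB₀/P)/ln(1+r) = −ln(0.74038)/ln(1.0155) ≈ 19.543, so the balance reaches zero during payment 20.

20 payments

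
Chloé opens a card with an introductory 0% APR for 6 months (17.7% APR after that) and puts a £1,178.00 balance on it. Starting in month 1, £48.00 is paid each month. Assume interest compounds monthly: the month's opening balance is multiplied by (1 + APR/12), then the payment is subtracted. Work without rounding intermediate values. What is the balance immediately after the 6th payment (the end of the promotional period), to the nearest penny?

£890.00

Promo months 1–6 at r₀ = 0%/12 = 0; months 7+ at r₁ = 17.7%/12 = 0.01475.
After month 6 (no interest yet): B = £1,178.00 − 6·£48.00 = £890.00.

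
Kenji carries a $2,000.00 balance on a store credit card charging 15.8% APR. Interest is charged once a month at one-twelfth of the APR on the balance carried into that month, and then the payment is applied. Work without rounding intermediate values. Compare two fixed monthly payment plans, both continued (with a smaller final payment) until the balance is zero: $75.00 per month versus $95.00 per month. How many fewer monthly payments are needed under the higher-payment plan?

9 fewer payments

Monthly rate r = 15.8%/12 = 1.31667% = 0.0131667.
At $75.00/mo: n = ⌈−ln(1 − rB₀/P)/ln(1+r)⌉ = 34 payments (last $4.78); total interest = total paid − $2,000.00 = $479.78.
At $95.00/mo: 25 payments (last $77.62); total interest $357.62.
Payments saved = 34 − 25 = 9.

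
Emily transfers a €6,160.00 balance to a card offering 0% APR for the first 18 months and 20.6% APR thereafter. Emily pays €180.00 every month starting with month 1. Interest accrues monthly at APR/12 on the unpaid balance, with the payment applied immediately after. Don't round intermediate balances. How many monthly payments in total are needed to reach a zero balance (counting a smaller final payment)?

Promo months 1–18 at r₀ = 0%/12 = 0; months 19+ at r₁ = 20.6%/12 = 0.0171667.
After month 18 (no interest yet): B = €6,160.00 − 18·€180.00 = €2,920.00.
Then at r₁ with €180.00/mo: n₂ = −ln(1 − r₁·B/P)/ln(1+r₁) ≈ 19.18 → 20 more payments.

38 months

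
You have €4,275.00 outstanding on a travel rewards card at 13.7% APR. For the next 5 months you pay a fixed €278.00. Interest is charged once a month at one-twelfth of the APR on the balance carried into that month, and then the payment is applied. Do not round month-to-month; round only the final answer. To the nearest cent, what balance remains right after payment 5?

€3,102.56

Monthly rate r = 13.7%/12 = 1.14167% = 0.0114167.
Each month: B ← B·(1+r) − €278.00.
Month 1: interest €48.81; balance after payment €4,045.81.
Month 2: interest €46.19; balance after payment €3,814.00.
Month 3: interest €43.54; balance after payment €3,579.54.
Month 4: interest €40.87; balance after payment €3,342.41.
Month 5: interest €38.16; balance after payment €3,102.56.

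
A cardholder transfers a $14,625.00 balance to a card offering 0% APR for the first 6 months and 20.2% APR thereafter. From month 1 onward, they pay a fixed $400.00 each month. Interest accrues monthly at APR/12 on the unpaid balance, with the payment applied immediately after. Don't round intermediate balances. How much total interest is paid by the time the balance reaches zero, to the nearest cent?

$5,088.37

Promo months 1–6 at r₀ = 0%/12 = 0; months 7+ at r₁ = 20.2%/12 = 0.0168333.
After month 6 (no interest yet): B = $14,625.00 − 6·$400.00 = $12,225.00.
Then at r₁ with $400.00/mo: n₂ = −ln(1 − r₁·B/P)/ln(1+r₁) ≈ 43.28 → 44 more payments.
Total paid = 49·$400.00 + $113.37 = $19,713.37; interest = $19,713.37 − $14,625.00 = $5,088.37.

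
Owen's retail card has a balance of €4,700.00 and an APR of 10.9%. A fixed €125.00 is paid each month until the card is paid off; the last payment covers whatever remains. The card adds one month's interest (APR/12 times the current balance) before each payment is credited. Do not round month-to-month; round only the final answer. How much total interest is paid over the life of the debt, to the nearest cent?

€1,076.28

Monthly rate r = 10.9%/12 = 0.908333% = 0.00908333.
Payoff takes n = ⌈−ln(1 − rB₀/P)/ln(1+r)⌉ = ⌈46.209⌉ = 47 payments; the last is €26.28.
Total paid = 46·€125.00 + €26.28 = €5,776.28.
Total interest = total paid − principal = €5,776.28 − €4,700.00 = €1,076.28.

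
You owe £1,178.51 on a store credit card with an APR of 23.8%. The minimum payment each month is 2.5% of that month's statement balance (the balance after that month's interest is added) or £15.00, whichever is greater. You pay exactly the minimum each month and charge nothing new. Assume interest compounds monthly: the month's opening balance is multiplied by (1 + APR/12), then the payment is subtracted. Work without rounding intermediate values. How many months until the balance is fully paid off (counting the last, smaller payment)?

199 months

Monthly rate r = 23.8%/12 = 1.98333% = 0.0198333.
While 2.5% of the post-interest balance exceeds £15.00, each month B ← (B·(1+r))·(1 − 0.025), i.e. B shrinks by the factor (1+r)·0.975 = 0.99434.
This holds for months 1–123. Entering month 124 the balance is £586.13; 2.5% of the post-interest balance is now below £15.00, so the flat £15.00 minimum applies from here.
From month 124 a fixed £15.00 at rate r clears £586.13 in 76 more payments. Total: 123 + 76 = 199 months.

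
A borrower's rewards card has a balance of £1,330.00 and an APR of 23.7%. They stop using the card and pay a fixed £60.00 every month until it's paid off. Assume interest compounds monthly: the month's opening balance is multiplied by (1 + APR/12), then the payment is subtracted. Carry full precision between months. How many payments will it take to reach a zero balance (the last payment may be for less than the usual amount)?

30 months

Monthly rate r = 23.7%/12 = 1.975% = 0.01975.
Recurrence: B ← B·(1+r) − £60.00.
Month 1: interest £26.27; balance after payment £1,296.27.
Month 2: interest £25.60; balance after payment £1,261.87.
Closed form: n = −ln(1 − rB₀/P)/ln(1+r) = −ln(0.56221)/ln(1.01975) ≈ 29.446, so the balance reaches zero during payment 30.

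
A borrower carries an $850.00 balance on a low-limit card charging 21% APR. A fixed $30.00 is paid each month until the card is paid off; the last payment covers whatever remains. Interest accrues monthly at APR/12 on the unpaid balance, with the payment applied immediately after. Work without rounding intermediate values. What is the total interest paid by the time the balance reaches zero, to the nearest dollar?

$334

Monthly rate r = 21%/12 = 1.75% = 0.0175.
Payoff takes n = ⌈−ln(1 − rB₀/P)/ln(1+r)⌉ = ⌈39.476⌉ = 40 payments; the last is $14.33.
Total paid = 39·$30.00 + $14.33 = $1,184.33.
Total interest = total paid − principal = $1,184.33 − $850.00 = $334.33.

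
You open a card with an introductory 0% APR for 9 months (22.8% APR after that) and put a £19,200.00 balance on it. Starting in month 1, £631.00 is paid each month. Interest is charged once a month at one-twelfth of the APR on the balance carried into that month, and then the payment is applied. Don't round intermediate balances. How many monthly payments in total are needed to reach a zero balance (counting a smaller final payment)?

37 payments

Promo months 1–9 at r₀ = 0%/12 = 0; months 10+ at r₁ = 22.8%/12 = 0.019.
After month 9 (no interest yet): B = £19,200.00 − 9·£631.00 = £13,521.00.
Then at r₁ with £631.00/mo: n₂ = −ln(1 − r₁·B/P)/ln(1+r₁) ≈ 27.78 → 28 more payments.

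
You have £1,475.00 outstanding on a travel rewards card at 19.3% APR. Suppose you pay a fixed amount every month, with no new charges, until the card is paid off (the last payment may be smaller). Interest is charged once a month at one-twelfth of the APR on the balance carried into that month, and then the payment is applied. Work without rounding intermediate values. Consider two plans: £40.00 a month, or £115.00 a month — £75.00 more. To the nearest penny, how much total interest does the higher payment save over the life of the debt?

£588.74

Monthly rate r = 19.3%/12 = 1.60833% = 0.0160833.
At £40.00/mo: n = ⌈−ln(1 − rB₀/P)/ln(1+r)⌉ = 57 payments (last £14.16); total interest = total paid − £1,475.00 = £779.16.
At £115.00/mo: 15 payments (last £55.42); total interest £190.42.
Interest saved = £779.16 − £190.42 = £588.74.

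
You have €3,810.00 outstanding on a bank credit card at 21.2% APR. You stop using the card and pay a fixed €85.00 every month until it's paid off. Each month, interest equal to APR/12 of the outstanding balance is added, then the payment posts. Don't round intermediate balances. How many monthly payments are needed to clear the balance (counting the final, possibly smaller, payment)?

90 months

Monthly rate r = 21.2%/12 = 1.76667% = 0.0176667.
Recurrence: B ← B·(1+r) − €85.00.
Month 1: interest €67.31; balance after payment €3,792.31.
Month 2: interest €67.00; balance after payment €3,774.31.
Closed form: n = −ln(1 − rB₀/P)/ln(1+r) = −ln(0.20812)/ln(1.01767) ≈ 89.631, so the balance reaches zero during payment 90.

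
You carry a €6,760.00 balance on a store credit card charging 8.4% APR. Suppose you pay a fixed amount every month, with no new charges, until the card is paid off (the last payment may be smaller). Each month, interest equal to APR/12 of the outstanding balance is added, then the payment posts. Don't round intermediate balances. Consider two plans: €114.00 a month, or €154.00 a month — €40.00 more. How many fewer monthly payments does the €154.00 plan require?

24 fewer payments

Monthly rate r = 8.4%/12 = 0.7% = 0.007.
At €114.00/mo: n = ⌈−ln(1 − rB₀/P)/ln(1+r)⌉ = 77 payments (last €100.50); total interest = total paid − €6,760.00 = €2,004.50.
At €154.00/mo: 53 payments (last €96.98); total interest €1,344.98.
Payments saved = 77 − 53 = 24.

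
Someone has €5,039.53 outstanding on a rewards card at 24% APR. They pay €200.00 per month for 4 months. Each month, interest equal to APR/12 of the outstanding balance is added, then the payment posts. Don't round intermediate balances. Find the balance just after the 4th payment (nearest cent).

Monthly rate r = 24%/12 = 2% = 0.02.
Each month: B ← B·(1+r) − €200.00.
Month 1: interest €100.79; balance after payment €4,940.32.
Month 2: interest €98.81; balance after payment €4,839.13.
Month 3: interest €96.78; balance after payment €4,735.91.
Month 4: interest €94.72; balance after payment €4,630.63.

€4,630.63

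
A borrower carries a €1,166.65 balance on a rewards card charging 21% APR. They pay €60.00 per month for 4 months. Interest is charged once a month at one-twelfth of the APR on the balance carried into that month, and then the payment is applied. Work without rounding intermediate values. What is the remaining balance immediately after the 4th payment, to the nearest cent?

Monthly rate r = 21%/12 = 1.75% = 0.0175.
Each month: B ← B·(1+r) − €60.00.
Month 1: interest €20.42; balance after payment €1,127.07.
Month 2: interest €19.72; balance after payment €1,086.79.
Month 3: interest €19.02; balance after payment €1,045.81.
Month 4: interest €18.30; balance after payment €1,004.11.

€1,004.11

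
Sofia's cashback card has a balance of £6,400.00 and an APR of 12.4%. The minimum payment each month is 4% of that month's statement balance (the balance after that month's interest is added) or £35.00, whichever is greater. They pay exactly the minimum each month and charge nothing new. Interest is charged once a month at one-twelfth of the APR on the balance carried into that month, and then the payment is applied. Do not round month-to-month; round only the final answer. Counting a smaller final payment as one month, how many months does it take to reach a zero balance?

Monthly rate r = 12.4%/12 = 1.03333% = 0.0103333.
While 4% of the post-interest balance exceeds £35.00, each month B ← (B·(1+r))·(1 − 0.04), i.e. B shrinks by the factor (1+r)·0.96 = 0.96992.
This holds for months 1–66. Entering month 67 the balance is £852.61; 4% of the post-interest balance is now below £35.00, so the flat £35.00 minimum applies from here.
From month 67 a fixed £35.00 at rate r clears £852.61 in 29 more payments. Total: 66 + 29 = 95 months.

95 months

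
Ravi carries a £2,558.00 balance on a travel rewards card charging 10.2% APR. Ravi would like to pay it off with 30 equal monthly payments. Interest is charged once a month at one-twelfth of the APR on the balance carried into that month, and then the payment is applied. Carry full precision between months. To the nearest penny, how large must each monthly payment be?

£96.96

Monthly rate r = 10.2%/12 = 0.85% = 0.0085.
Level-payment amortization: P = B₀·r / (1 − (1+r)^(−n)) = 2558.00·0.0085 / (1 − 1.0085^(−30)).
Denominator 1 − (1+r)^(−30) = 0.224247965.
P = 21.743 / 0.224247965 ≈ 96.96.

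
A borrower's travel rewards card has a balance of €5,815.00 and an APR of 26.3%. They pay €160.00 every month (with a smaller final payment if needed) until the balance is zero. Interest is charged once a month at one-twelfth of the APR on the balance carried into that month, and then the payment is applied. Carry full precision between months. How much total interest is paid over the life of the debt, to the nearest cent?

Monthly rate r = 26.3%/12 = 2.19167% = 0.0219167.
Payoff takes n = ⌈−ln(1 − rB₀/P)/ln(1+r)⌉ = ⌈73.444⌉ = 74 payments; the last is €71.42.
Total paid = 73·€160.00 + €71.42 = €11,751.42.
Total interest = total paid − principal = €11,751.42 − €5,815.00 = €5,936.42.

€5,936.42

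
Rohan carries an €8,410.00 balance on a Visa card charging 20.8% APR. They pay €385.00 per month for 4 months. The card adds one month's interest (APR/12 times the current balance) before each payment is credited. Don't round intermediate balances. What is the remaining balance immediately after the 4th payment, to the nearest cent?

€7,427.93

Monthly rate r = 20.8%/12 = 1.73333% = 0.0173333.
Each month: B ← B·(1+r) − €385.00.
Month 1: interest €145.77; balance after payment €8,170.77.
Month 2: interest €141.63; balance after payment €7,927.40.
Month 3: interest €137.41; balance after payment €7,679.81.
Month 4: interest €133.12; balance after payment €7,427.93.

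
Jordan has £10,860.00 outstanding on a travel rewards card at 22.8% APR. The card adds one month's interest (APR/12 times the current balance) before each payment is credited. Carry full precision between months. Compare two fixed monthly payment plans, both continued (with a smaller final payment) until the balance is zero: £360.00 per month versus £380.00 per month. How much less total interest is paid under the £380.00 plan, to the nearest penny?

£473.82

Monthly rate r = 22.8%/12 = 1.9% = 0.019.
At £360.00/mo: n = ⌈−ln(1 − rB₀/P)/ln(1+r)⌉ = 46 payments (last £84.43); total interest = total paid − £10,860.00 = £5,424.43.
At £380.00/mo: 42 payments (last £230.61); total interest £4,950.61.
Interest saved = £5,424.43 − £4,950.61 = £473.82.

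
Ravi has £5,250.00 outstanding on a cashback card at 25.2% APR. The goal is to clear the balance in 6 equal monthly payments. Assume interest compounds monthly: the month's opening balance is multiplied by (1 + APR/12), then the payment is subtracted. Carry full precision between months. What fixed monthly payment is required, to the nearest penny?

£940.43

Monthly rate r = 25.2%/12 = 2.1% = 0.021.
Level-payment amortization: P = B₀·r / (1 − (1+r)^(−n)) = 5250.00·0.021 / (1 − 1.021^(−6)).
Denominator 1 − (1+r)^(−6) = 0.117234102.
P = 110.25 / 0.117234102 ≈ 940.43.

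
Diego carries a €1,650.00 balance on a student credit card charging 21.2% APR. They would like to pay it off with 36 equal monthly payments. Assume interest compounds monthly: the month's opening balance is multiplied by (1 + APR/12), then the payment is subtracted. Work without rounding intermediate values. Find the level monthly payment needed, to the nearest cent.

€62.33

Monthly rate r = 21.2%/12 = 1.76667% = 0.0176667.
Level-payment amortization: P = B₀·r / (1 − (1+r)^(−n)) = 1650.00·0.0176667 / (1 − 1.01767^(−36)).
Denominator 1 − (1+r)^(−36) = 0.467646376.
P = 29.15 / 0.467646376 ≈ 62.33.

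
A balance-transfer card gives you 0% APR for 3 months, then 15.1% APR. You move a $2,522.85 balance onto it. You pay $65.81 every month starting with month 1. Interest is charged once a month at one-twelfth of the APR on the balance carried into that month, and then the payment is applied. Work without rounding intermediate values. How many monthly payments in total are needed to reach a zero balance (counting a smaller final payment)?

Promo months 1–3 at r₀ = 0%/12 = 0; months 4+ at r₁ = 15.1%/12 = 0.0125833.
After month 3 (no interest yet): B = $2,522.85 − 3·$65.81 = $2,325.42.
Then at r₁ with $65.81/mo: n₂ = −ln(1 − r₁·B/P)/ln(1+r₁) ≈ 47.03 → 48 more payments.

51 payments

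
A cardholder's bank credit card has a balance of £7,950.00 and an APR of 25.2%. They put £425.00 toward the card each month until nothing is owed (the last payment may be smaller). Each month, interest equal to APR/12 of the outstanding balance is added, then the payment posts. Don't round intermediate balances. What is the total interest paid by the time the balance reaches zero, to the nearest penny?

£2,253.20

Monthly rate r = 25.2%/12 = 2.1% = 0.021.
Payoff takes n = ⌈−ln(1 − rB₀/P)/ln(1+r)⌉ = ⌈24.007⌉ = 25 payments; the last is £3.20.
Total paid = 24·£425.00 + £3.20 = £10,203.20.
Total interest = total paid − principal = £10,203.20 − £7,950.00 = £2,253.20.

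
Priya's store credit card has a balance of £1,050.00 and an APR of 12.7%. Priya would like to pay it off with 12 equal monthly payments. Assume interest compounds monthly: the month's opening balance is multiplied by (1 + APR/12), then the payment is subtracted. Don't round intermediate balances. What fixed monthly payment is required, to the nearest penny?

£93.64

Monthly rate r = 12.7%/12 = 1.05833% = 0.0105833.
Level-payment amortization: P = B₀·r / (1 − (1+r)^(−n)) = 1050.00·0.0105833 / (1 − 1.01058^(−12)).
Denominator 1 − (1+r)^(−12) = 0.118678385.
P = 11.1125 / 0.118678385 ≈ 93.64.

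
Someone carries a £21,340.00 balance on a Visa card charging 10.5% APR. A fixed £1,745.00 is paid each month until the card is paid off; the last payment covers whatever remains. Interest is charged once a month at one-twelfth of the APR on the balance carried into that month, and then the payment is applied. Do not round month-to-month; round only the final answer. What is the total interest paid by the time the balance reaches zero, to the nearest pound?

£1,329

Monthly rate r = 10.5%/12 = 0.875% = 0.00875.
Payoff takes n = ⌈−ln(1 − rB₀/P)/ln(1+r)⌉ = ⌈12.991⌉ = 13 payments; the last is £1,729.02.
Total paid = 12·£1,745.00 + £1,729.02 = £22,669.02.
Total interest = total paid − principal = £22,669.02 − £21,340.00 = £1,329.02.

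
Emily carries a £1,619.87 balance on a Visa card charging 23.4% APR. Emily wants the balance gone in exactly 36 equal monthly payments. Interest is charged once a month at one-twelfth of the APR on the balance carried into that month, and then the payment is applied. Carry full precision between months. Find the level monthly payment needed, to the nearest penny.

£63.04

Monthly rate r = 23.4%/12 = 1.95% = 0.0195.
Level-payment amortization: P = B₀·r / (1 − (1+r)^(−n)) = 1619.87·0.0195 / (1 − 1.0195^(−36)).
Denominator 1 − (1+r)^(−36) = 0.501046911.
P = 31.5875 / 0.501046911 ≈ 63.04.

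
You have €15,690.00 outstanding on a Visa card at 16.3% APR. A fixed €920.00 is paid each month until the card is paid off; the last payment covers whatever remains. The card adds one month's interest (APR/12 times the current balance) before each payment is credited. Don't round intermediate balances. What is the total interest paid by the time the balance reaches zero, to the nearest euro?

Monthly rate r = 16.3%/12 = 1.35833% = 0.0135833.
Payoff takes n = ⌈−ln(1 − rB₀/P)/ln(1+r)⌉ = ⌈19.531⌉ = 20 payments; the last is €490.46.
Total paid = 19·€920.00 + €490.46 = €17,970.46.
Total interest = total paid − principal = €17,970.46 − €15,690.00 = €2,280.46.

€2,280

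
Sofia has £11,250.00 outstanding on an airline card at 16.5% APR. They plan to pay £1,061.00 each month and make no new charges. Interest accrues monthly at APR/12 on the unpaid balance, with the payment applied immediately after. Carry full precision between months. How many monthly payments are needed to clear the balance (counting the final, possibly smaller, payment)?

Monthly rate r = 16.5%/12 = 1.375% = 0.01375.
Recurrence: B ← B·(1+r) − £1,061.00.
Month 1: interest £154.69; balance after payment £10,343.69.
Month 2: interest £142.23; balance after payment £9,424.91.
Closed form: n = −ln(1 − rB₀/P)/ln(1+r) = −ln(0.85421)/ln(1.01375) ≈ 11.539, so the balance reaches zero during payment 12.

12 payments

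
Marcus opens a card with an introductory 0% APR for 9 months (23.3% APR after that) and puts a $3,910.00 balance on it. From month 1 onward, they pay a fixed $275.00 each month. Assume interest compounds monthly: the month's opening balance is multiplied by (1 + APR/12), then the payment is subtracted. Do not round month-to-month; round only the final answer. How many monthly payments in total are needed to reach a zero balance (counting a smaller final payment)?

Promo months 1–9 at r₀ = 0%/12 = 0; months 10+ at r₁ = 23.3%/12 = 0.0194167.
After month 9 (no interest yet): B = $3,910.00 − 9·$275.00 = $1,435.00.
Then at r₁ with $275.00/mo: n₂ = −ln(1 − r₁·B/P)/ln(1+r₁) ≈ 5.56 → 6 more payments.

15 payments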